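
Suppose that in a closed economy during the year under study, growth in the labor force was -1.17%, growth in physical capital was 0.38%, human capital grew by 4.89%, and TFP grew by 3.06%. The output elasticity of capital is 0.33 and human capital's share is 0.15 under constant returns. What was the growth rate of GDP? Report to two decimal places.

3.31%

Labor's share = 1 − 0.33 − 0.15 = 0.52.
Physical capital: 0.33 × 0.38 = 0.1254 pp.
Human capital: 0.15 × 4.89 = 0.7335 pp.
The labor force: 0.52 × (-1.17) = -0.6084 pp.
Output growth = 3.06 + 0.2505 = 3.3105%.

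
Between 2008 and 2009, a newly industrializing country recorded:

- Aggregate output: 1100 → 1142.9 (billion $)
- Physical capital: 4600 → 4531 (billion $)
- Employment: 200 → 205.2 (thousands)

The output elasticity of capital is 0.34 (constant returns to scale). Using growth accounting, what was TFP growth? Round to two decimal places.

Aggregate output growth = (1142.9 − 1100) / 1100 = 3.9%.
Physical capital growth = (4531 − 4600) / 4600 = -1.5%.
Employment growth = (205.2 − 200) / 200 = 2.6%.
Labor's share = 1 − 0.34 = 0.66.
Physical capital: 0.34 × (-1.5) = -0.51 pp.
Employment: 0.66 × 2.6 = 1.716 pp.
TFP growth = 3.9 − 1.206 = 2.694%.

TFP grew 2.69%.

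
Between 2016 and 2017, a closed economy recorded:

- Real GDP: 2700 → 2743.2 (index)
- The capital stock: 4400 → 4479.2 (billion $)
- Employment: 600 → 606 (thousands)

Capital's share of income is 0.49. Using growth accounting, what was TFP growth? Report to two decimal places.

Real GDP growth = (2743.2 − 2700) / 2700 = 1.6%.
The capital stock growth = (4479.2 − 4400) / 4400 = 1.8%.
Employment growth = (606 − 600) / 600 = 1%.
Labor's share = 1 − 0.49 = 0.51.
The capital stock: 0.49 × 1.8 = 0.882 pp.
Employment: 0.51 × 1 = 0.51 pp.
TFP growth = 1.6 − 1.392 = 0.208%.

0.21%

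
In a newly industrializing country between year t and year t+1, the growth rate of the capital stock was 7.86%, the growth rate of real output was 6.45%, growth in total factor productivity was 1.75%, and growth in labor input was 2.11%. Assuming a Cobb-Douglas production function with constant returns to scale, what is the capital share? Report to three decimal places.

gY = gA + α·gK + (1−α)·gL, so gY − gA − gL = α(gK − gL).
6.45 − 1.75 − 2.11 = α × (7.86 − 2.11).
2.59 = 5.75 α, so α = 0.45043.

0.450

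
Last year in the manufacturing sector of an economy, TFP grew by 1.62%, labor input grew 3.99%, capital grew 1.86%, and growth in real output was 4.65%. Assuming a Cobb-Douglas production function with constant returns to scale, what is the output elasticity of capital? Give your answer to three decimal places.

α = 0.451

gY = gA + α·gK + (1−α)·gL, so gY − gA − gL = α(gK − gL).
4.65 − 1.62 − 3.99 = α × (1.86 − 3.99).
-0.96 = -2.13 α, so α = 0.4507.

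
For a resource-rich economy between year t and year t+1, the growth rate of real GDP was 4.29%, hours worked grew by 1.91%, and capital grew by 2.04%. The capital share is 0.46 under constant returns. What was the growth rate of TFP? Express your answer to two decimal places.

2.32%

Labor's share = 1 − 0.46 = 0.54.
Capital: 0.46 × 2.04 = 0.9384 pp.
Hours worked: 0.54 × 1.91 = 1.0314 pp.
TFP growth = 4.29 − 1.9698 = 2.3202%.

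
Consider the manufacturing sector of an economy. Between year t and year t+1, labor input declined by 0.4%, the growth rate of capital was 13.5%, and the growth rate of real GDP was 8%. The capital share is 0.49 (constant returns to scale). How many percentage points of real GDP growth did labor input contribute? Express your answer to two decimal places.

-0.20 pp

Labor's share = 1 − 0.49 = 0.51.
Contribution = share × growth = 0.51 × (-0.4) = -0.204 pp.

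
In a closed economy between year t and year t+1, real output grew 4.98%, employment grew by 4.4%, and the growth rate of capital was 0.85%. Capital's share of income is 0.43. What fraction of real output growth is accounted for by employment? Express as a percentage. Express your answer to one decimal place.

Labor's share = 1 − 0.43 = 0.57.
Employment contributed 0.57 × 4.4 = 2.508 pp.
Share of growth = 2.508 / 4.98 × 100 = 50.361%.

50.4%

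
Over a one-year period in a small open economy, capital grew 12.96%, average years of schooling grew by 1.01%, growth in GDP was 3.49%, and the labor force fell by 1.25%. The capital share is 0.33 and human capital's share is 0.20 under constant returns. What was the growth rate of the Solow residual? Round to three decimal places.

Labor's share = 1 − 0.33 − 0.2 = 0.47.
Capital: 0.33 × 12.96 = 4.2768 pp.
Average years of schooling: 0.2 × 1.01 = 0.202 pp.
The labor force: 0.47 × (-1.25) = -0.5875 pp.
TFP growth = 3.49 − 3.8913 = -0.4013%.

-0.401%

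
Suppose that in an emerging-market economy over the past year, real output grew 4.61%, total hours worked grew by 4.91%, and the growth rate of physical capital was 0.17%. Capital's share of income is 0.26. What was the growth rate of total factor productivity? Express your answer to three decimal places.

Total factor productivity growth was 0.932%.

Labor's share = 1 − 0.26 = 0.74.
Physical capital: 0.26 × 0.17 = 0.0442 pp.
Total hours worked: 0.74 × 4.91 = 3.6334 pp.
TFP growth = 4.61 − 3.6776 = 0.9324%.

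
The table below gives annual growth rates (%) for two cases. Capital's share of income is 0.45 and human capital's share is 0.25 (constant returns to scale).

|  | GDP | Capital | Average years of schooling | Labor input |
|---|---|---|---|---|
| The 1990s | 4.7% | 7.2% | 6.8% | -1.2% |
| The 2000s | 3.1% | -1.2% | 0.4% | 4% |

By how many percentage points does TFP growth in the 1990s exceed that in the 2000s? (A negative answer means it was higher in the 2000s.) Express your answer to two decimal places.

-2.22 percentage points

Labor's share = 1 − 0.45 − 0.25 = 0.3.
The 1990s: TFP = 4.7 − 3.24 − 1.7 + 0.36 = 0.12%.
The 2000s: TFP = 3.1 + 0.54 − 0.1 − 1.2 = 2.34%.
Difference = 0.12 − (2.34) = -2.22 pp.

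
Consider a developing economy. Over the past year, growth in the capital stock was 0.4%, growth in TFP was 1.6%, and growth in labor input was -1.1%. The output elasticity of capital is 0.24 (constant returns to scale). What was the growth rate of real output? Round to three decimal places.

0.860%

Labor's share = 1 − 0.24 = 0.76.
The capital stock: 0.24 × 0.4 = 0.096 pp.
Labor input: 0.76 × (-1.1) = -0.836 pp.
Output growth = 1.6 + (-0.74) = 0.86%.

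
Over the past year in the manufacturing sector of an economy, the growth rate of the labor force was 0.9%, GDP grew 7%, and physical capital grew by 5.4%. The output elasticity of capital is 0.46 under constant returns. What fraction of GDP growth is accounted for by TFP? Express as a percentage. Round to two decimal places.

57.57%

Labor's share = 1 − 0.46 = 0.54.
Physical capital: 0.46 × 5.4 = 2.484 pp.
The labor force: 0.54 × 0.9 = 0.486 pp.
TFP growth = 7 − 2.97 = 4.03%.
TFP share of growth = 4.03 / 7 × 100 = 57.5714%.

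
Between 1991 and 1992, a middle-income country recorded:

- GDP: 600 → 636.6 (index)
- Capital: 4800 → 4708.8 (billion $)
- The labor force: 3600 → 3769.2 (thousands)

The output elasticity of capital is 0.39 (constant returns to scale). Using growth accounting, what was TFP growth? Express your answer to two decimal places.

3.97%

GDP growth = (636.6 − 600) / 600 = 6.1%.
Capital growth = (4708.8 − 4800) / 4800 = -1.9%.
The labor force growth = (3769.2 − 3600) / 3600 = 4.7%.
Labor's share = 1 − 0.39 = 0.61.
Capital: 0.39 × (-1.9) = -0.741 pp.
The labor force: 0.61 × 4.7 = 2.867 pp.
TFP growth = 6.1 − 2.126 = 3.974%.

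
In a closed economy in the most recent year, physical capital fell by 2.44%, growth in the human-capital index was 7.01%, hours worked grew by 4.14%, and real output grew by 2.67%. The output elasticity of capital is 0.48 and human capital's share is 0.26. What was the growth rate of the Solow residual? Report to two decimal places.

Labor's share = 1 − 0.48 − 0.26 = 0.26.
Physical capital: 0.48 × (-2.44) = -1.1712 pp.
The human-capital index: 0.26 × 7.01 = 1.8226 pp.
Hours worked: 0.26 × 4.14 = 1.0764 pp.
TFP growth = 2.67 − 1.7278 = 0.9422%.

0.94%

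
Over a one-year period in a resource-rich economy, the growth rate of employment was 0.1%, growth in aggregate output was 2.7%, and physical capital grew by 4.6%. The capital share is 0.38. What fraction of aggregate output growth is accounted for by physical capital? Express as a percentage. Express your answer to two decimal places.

Physical capital accounted for 64.74% of growth.

Physical capital contributed 0.38 × 4.6 = 1.748 pp.
Share of growth = 1.748 / 2.7 × 100 = 64.7407%.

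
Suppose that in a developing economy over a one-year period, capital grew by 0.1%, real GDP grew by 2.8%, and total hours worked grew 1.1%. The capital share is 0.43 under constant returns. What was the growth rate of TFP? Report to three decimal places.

Labor's share = 1 − 0.43 = 0.57.
Capital: 0.43 × 0.1 = 0.043 pp.
Total hours worked: 0.57 × 1.1 = 0.627 pp.
TFP growth = 2.8 − 0.67 = 2.13%.

TFP growth was 2.130%.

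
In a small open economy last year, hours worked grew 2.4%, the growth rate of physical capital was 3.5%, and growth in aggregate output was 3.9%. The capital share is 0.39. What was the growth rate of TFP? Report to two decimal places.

Labor's share = 1 − 0.39 = 0.61.
Physical capital: 0.39 × 3.5 = 1.365 pp.
Hours worked: 0.61 × 2.4 = 1.464 pp.
TFP growth = 3.9 − 2.829 = 1.071%.

TFP growth was 1.07%.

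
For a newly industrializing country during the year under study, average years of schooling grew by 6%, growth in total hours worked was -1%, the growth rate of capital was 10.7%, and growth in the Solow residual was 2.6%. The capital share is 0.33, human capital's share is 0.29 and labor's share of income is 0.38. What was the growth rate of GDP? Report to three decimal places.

Labor's share = 1 − 0.33 − 0.29 = 0.38.
Capital: 0.33 × 10.7 = 3.531 pp.
Average years of schooling: 0.29 × 6 = 1.74 pp.
Total hours worked: 0.38 × (-1) = -0.38 pp.
Output growth = 2.6 + 4.891 = 7.491%.

GDP growth was 7.491%.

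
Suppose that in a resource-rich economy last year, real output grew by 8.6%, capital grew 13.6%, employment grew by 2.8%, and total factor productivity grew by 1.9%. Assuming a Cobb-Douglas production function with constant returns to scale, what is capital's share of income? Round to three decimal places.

Capital's share of income is 0.361.

gY = gA + α·gK + (1−α)·gL, so gY − gA − gL = α(gK − gL).
8.6 − 1.9 − 2.8 = α × (13.6 − 2.8).
3.9 = 10.8 α, so α = 0.36111.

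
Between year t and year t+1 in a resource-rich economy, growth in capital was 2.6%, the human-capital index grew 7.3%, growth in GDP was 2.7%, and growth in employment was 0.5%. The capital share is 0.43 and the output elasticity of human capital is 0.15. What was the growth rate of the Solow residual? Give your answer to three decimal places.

Labor's share = 1 − 0.43 − 0.15 = 0.42.
Capital: 0.43 × 2.6 = 1.118 pp.
The human-capital index: 0.15 × 7.3 = 1.095 pp.
Employment: 0.42 × 0.5 = 0.21 pp.
TFP growth = 2.7 − 2.423 = 0.277%.

The Solow residual growth was 0.277%.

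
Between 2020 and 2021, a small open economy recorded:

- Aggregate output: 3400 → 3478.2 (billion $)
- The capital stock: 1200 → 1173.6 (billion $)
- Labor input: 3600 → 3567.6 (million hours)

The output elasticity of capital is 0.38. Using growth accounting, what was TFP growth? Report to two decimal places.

Aggregate output growth = (3478.2 − 3400) / 3400 = 2.3%.
The capital stock growth = (1173.6 − 1200) / 1200 = -2.2%.
Labor input growth = (3567.6 − 3600) / 3600 = -0.9%.
Labor's share = 1 − 0.38 = 0.62.
The capital stock: 0.38 × (-2.2) = -0.836 pp.
Labor input: 0.62 × (-0.9) = -0.558 pp.
TFP growth = 2.3 + 1.394 = 3.694%.

TFP growth was 3.69%.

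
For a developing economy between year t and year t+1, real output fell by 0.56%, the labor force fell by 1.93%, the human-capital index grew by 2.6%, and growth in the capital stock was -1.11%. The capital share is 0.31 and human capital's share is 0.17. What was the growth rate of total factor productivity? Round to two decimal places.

0.35%

Labor's share = 1 − 0.31 − 0.17 = 0.52.
The capital stock: 0.31 × (-1.11) = -0.3441 pp.
The human-capital index: 0.17 × 2.6 = 0.442 pp.
The labor force: 0.52 × (-1.93) = -1.0036 pp.
TFP growth = -0.56 + 0.9057 = 0.3457%.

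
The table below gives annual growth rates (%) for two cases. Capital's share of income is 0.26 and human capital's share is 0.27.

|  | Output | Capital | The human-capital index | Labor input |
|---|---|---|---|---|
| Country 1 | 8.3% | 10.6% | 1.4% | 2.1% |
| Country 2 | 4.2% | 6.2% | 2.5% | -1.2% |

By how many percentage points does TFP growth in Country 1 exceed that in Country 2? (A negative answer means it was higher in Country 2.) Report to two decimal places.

Labor's share = 1 − 0.26 − 0.27 = 0.47.
Country 1: TFP = 8.3 − 2.756 − 0.378 − 0.987 = 4.179%.
Country 2: TFP = 4.2 − 1.612 − 0.675 + 0.564 = 2.477%.
Difference = 4.179 − (2.477) = 1.702 pp.

1.70 percentage points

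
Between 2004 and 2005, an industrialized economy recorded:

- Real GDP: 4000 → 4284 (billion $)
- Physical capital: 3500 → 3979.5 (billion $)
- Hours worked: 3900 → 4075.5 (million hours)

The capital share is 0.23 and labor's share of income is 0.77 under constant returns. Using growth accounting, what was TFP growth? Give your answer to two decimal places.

Real GDP growth = (4284 − 4000) / 4000 = 7.1%.
Physical capital growth = (3979.5 − 3500) / 3500 = 13.7%.
Hours worked growth = (4075.5 − 3900) / 3900 = 4.5%.
Labor's share = 1 − 0.23 = 0.77.
Physical capital: 0.23 × 13.7 = 3.151 pp.
Hours worked: 0.77 × 4.5 = 3.465 pp.
TFP growth = 7.1 − 6.616 = 0.484%.

0.48%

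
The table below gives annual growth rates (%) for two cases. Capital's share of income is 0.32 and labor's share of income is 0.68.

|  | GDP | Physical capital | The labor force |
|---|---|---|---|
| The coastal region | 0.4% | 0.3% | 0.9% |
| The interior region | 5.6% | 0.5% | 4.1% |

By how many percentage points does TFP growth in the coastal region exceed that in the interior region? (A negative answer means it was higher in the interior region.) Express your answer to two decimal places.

Labor's share = 1 − 0.32 = 0.68.
The coastal region: TFP = 0.4 − 0.096 − 0.612 = -0.308%.
The interior region: TFP = 5.6 − 0.16 − 2.788 = 2.652%.
Difference = -0.308 − (2.652) = -2.96 pp.

-2.96 percentage points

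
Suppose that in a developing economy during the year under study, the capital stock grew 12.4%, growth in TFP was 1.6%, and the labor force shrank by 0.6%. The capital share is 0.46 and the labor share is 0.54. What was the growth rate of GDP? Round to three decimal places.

6.980%

Labor's share = 1 − 0.46 = 0.54.
The capital stock: 0.46 × 12.4 = 5.704 pp.
The labor force: 0.54 × (-0.6) = -0.324 pp.
Output growth = 1.6 + 5.38 = 6.98%.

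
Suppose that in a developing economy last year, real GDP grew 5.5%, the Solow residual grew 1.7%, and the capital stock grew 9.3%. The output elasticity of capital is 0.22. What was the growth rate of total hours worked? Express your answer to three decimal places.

2.249%

Labor's share = 1 − 0.22 = 0.78.
gY = gA + 0.22×9.3 + 0.78×g.
0.78×g = 5.5 − 1.7 − 2.046 = 1.754.
g = 1.754 / 0.78 = 2.24872%.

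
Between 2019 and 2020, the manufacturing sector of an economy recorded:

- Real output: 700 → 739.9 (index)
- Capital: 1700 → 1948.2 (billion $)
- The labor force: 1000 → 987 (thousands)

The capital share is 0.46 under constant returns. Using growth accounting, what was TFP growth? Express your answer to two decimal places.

Real output growth = (739.9 − 700) / 700 = 5.7%.
Capital growth = (1948.2 − 1700) / 1700 = 14.6%.
The labor force growth = (987 − 1000) / 1000 = -1.3%.
Labor's share = 1 − 0.46 = 0.54.
Capital: 0.46 × 14.6 = 6.716 pp.
The labor force: 0.54 × (-1.3) = -0.702 pp.
TFP growth = 5.7 − 6.014 = -0.314%.

-0.31%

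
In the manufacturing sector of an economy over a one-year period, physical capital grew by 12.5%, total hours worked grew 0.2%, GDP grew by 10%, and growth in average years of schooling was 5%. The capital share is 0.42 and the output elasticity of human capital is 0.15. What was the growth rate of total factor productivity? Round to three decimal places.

Total factor productivity grew 3.914%.

Labor's share = 1 − 0.42 − 0.15 = 0.43.
Physical capital: 0.42 × 12.5 = 5.25 pp.
Average years of schooling: 0.15 × 5 = 0.75 pp.
Total hours worked: 0.43 × 0.2 = 0.086 pp.
TFP growth = 10 − 6.086 = 3.914%.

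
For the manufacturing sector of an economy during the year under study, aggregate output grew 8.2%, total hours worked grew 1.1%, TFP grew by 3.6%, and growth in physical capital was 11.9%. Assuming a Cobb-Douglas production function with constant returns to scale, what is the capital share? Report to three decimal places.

gY = gA + α·gK + (1−α)·gL, so gY − gA − gL = α(gK − gL).
8.2 − 3.6 − 1.1 = α × (11.9 − 1.1).
3.5 = 10.8 α, so α = 0.32407.

The capital share is 0.324.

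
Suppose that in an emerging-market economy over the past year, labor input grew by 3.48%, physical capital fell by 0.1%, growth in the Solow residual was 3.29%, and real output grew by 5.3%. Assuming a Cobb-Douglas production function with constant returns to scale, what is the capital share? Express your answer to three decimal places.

gY = gA + α·gK + (1−α)·gL, so gY − gA − gL = α(gK − gL).
5.3 − 3.29 − 3.48 = α × (-0.1 − 3.48).
-1.47 = -3.58 α, so α = 0.41061.

The capital share is 0.411.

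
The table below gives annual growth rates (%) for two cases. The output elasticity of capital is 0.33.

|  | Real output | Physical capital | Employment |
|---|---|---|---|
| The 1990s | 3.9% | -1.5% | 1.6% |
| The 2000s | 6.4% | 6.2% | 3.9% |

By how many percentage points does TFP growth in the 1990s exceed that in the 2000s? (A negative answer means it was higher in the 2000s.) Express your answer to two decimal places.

1.58 percentage points

Labor's share = 1 − 0.33 = 0.67.
The 1990s: TFP = 3.9 + 0.495 − 1.072 = 3.323%.
The 2000s: TFP = 6.4 − 2.046 − 2.613 = 1.741%.
Difference = 3.323 − (1.741) = 1.582 pp.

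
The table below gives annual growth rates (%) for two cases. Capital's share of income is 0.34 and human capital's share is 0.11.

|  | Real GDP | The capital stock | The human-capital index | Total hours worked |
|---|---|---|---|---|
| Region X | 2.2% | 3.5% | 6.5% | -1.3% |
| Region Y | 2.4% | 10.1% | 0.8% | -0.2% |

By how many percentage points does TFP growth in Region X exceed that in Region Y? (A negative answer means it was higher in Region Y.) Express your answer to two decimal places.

2.02 percentage points

Labor's share = 1 − 0.34 − 0.11 = 0.55.
Region X: TFP = 2.2 − 1.19 − 0.715 + 0.715 = 1.01%.
Region Y: TFP = 2.4 − 3.434 − 0.088 + 0.11 = -1.012%.
Difference = 1.01 − (-1.012) = 2.022 pp.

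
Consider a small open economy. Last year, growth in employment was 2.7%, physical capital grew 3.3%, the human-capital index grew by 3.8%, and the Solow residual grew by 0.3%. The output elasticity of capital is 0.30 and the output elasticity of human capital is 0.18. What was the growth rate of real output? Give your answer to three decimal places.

Labor's share = 1 − 0.3 − 0.18 = 0.52.
Physical capital: 0.3 × 3.3 = 0.99 pp.
The human-capital index: 0.18 × 3.8 = 0.684 pp.
Employment: 0.52 × 2.7 = 1.404 pp.
Output growth = 0.3 + 3.078 = 3.378%.

3.378%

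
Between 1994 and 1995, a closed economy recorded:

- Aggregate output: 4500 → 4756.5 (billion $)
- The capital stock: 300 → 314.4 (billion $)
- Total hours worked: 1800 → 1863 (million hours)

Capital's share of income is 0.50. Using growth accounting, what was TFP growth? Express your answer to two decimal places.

Aggregate output growth = (4756.5 − 4500) / 4500 = 5.7%.
The capital stock growth = (314.4 − 300) / 300 = 4.8%.
Total hours worked growth = (1863 − 1800) / 1800 = 3.5%.
Labor's share = 1 − 0.5 = 0.5.
The capital stock: 0.5 × 4.8 = 2.4 pp.
Total hours worked: 0.5 × 3.5 = 1.75 pp.
TFP growth = 5.7 − 4.15 = 1.55%.

TFP growth was 1.55%.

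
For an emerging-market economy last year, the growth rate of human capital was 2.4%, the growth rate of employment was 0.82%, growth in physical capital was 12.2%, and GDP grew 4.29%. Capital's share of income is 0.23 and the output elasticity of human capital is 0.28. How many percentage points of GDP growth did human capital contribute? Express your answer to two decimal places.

Contribution = share × growth = 0.28 × 2.4 = 0.672 pp.

0.67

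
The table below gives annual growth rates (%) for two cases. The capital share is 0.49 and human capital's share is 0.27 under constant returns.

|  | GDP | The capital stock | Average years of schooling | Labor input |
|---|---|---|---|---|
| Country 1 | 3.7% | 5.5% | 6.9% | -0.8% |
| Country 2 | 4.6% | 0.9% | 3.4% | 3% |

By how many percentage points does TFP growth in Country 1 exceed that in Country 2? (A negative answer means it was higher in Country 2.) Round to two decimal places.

Labor's share = 1 − 0.49 − 0.27 = 0.24.
Country 1: TFP = 3.7 − 2.695 − 1.863 + 0.192 = -0.666%.
Country 2: TFP = 4.6 − 0.441 − 0.918 − 0.72 = 2.521%.
Difference = -0.666 − (2.521) = -3.187 pp.

-3.19 percentage points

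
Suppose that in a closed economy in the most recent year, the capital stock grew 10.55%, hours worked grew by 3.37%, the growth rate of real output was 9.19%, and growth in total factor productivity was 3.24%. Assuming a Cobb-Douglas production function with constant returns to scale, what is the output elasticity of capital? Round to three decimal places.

gY = gA + α·gK + (1−α)·gL, so gY − gA − gL = α(gK − gL).
9.19 − 3.24 − 3.37 = α × (10.55 − 3.37).
2.58 = 7.18 α, so α = 0.35933.

α = 0.359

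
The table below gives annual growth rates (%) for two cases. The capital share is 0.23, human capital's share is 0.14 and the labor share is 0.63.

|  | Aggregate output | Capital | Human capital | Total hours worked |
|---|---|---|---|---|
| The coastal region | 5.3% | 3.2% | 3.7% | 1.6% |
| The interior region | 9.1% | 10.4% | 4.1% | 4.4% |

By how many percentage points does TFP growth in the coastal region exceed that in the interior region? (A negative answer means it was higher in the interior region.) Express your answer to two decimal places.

-0.32 percentage points

Labor's share = 1 − 0.23 − 0.14 = 0.63.
The coastal region: TFP = 5.3 − 0.736 − 0.518 − 1.008 = 3.038%.
The interior region: TFP = 9.1 − 2.392 − 0.574 − 2.772 = 3.362%.
Difference = 3.038 − (3.362) = -0.324 pp.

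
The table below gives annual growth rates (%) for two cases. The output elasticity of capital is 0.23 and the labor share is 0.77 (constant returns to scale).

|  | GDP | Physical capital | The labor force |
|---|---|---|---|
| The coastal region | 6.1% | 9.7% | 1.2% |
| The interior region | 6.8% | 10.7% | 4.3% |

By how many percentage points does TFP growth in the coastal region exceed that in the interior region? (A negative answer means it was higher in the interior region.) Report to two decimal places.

Labor's share = 1 − 0.23 = 0.77.
The coastal region: TFP = 6.1 − 2.231 − 0.924 = 2.945%.
The interior region: TFP = 6.8 − 2.461 − 3.311 = 1.028%.
Difference = 2.945 − (1.028) = 1.917 pp.

1.92 percentage points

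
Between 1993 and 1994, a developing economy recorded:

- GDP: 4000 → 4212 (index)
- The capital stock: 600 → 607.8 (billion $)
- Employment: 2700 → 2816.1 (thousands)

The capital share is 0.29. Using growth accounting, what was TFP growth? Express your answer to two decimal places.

GDP growth = (4212 − 4000) / 4000 = 5.3%.
The capital stock growth = (607.8 − 600) / 600 = 1.3%.
Employment growth = (2816.1 − 2700) / 2700 = 4.3%.
Labor's share = 1 − 0.29 = 0.71.
The capital stock: 0.29 × 1.3 = 0.377 pp.
Employment: 0.71 × 4.3 = 3.053 pp.
TFP growth = 5.3 − 3.43 = 1.87%.

TFP growth was 1.87%.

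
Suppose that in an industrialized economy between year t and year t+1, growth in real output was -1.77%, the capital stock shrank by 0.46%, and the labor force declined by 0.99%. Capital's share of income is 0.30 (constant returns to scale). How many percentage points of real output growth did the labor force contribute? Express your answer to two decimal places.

Labor's share = 1 − 0.3 = 0.7.
Contribution = share × growth = 0.7 × (-0.99) = -0.693 pp.

-0.69 pp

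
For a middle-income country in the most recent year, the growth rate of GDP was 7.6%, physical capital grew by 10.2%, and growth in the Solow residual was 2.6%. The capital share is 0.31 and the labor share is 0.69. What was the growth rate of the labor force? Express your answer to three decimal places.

2.664%

Labor's share = 1 − 0.31 = 0.69.
gY = gA + 0.31×10.2 + 0.69×g.
0.69×g = 7.6 − 2.6 − 3.162 = 1.838.
g = 1.838 / 0.69 = 2.66377%.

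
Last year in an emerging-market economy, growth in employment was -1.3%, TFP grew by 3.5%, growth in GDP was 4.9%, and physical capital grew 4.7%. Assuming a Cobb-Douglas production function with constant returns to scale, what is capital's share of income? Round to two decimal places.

Capital's share of income is 0.45.

gY = gA + α·gK + (1−α)·gL, so gY − gA − gL = α(gK − gL).
4.9 − 3.5 + 1.3 = α × (4.7 − (-1.3)).
2.7 = 6 α, so α = 0.45.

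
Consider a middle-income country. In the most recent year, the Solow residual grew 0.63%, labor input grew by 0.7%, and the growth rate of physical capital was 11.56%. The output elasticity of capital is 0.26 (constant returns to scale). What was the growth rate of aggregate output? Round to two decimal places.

Aggregate output grew 4.15%.

Labor's share = 1 − 0.26 = 0.74.
Physical capital: 0.26 × 11.56 = 3.0056 pp.
Labor input: 0.74 × 0.7 = 0.518 pp.
Output growth = 0.63 + 3.5236 = 4.1536%.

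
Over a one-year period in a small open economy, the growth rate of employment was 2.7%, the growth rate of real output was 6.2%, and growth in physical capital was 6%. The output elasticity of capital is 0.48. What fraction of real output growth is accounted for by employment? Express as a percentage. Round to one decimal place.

Labor's share = 1 − 0.48 = 0.52.
Employment contributed 0.52 × 2.7 = 1.404 pp.
Share of growth = 1.404 / 6.2 × 100 = 22.645%.

22.6%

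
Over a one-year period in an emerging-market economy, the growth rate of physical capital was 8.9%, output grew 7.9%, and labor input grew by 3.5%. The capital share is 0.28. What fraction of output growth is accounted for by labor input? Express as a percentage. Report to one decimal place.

Labor input accounted for 31.9% of growth.

Labor's share = 1 − 0.28 = 0.72.
Labor input contributed 0.72 × 3.5 = 2.52 pp.
Share of growth = 2.52 / 7.9 × 100 = 31.899%.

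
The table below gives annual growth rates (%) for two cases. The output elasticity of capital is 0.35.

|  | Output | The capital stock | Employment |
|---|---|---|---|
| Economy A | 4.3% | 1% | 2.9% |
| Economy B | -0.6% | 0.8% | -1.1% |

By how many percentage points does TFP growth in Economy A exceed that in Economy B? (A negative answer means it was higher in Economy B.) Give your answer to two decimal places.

Labor's share = 1 − 0.35 = 0.65.
Economy A: TFP = 4.3 − 0.35 − 1.885 = 2.065%.
Economy B: TFP = -0.6 − 0.28 + 0.715 = -0.165%.
Difference = 2.065 − (-0.165) = 2.23 pp.

2.23 percentage points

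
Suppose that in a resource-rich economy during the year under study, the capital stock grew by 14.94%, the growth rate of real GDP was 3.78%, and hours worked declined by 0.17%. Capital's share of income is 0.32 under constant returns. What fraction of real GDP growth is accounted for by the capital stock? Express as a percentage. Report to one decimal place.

The capital stock contributed 0.32 × 14.94 = 4.7808 pp.
Share of growth = 4.7808 / 3.78 × 100 = 126.476%.

126.5%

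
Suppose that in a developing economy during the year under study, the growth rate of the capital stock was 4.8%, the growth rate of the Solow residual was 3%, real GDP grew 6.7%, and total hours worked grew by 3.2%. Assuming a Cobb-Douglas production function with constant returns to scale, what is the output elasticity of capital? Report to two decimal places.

gY = gA + α·gK + (1−α)·gL, so gY − gA − gL = α(gK − gL).
6.7 − 3 − 3.2 = α × (4.8 − 3.2).
0.5 = 1.6 α, so α = 0.3125.

α = 0.31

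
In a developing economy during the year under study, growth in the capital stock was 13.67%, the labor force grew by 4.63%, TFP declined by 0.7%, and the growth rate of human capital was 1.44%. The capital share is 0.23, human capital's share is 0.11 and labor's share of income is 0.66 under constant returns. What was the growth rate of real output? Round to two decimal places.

Labor's share = 1 − 0.23 − 0.11 = 0.66.
The capital stock: 0.23 × 13.67 = 3.1441 pp.
Human capital: 0.11 × 1.44 = 0.1584 pp.
The labor force: 0.66 × 4.63 = 3.0558 pp.
Output growth = -0.7 + 6.3583 = 5.6583%.

5.66%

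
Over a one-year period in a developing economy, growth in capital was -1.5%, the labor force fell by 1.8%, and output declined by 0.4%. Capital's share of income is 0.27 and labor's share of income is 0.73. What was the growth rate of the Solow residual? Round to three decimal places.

Labor's share = 1 − 0.27 = 0.73.
Capital: 0.27 × (-1.5) = -0.405 pp.
The labor force: 0.73 × (-1.8) = -1.314 pp.
TFP growth = -0.4 + 1.719 = 1.319%.

The Solow residual grew 1.319%.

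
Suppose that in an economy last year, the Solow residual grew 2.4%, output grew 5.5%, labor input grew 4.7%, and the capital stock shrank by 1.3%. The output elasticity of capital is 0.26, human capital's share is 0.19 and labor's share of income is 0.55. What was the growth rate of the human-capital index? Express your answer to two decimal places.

Labor's share = 1 − 0.26 − 0.19 = 0.55.
gY = gA + 0.26×(-1.3) + 0.55×4.7 + 0.19×g.
0.19×g = 5.5 − 2.4 − 2.247 = 0.853.
g = 0.853 / 0.19 = 4.4895%.

4.49%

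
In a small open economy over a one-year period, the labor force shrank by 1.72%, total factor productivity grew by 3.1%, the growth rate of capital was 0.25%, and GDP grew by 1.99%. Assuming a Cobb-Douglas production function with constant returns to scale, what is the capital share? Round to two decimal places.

gY = gA + α·gK + (1−α)·gL, so gY − gA − gL = α(gK − gL).
1.99 − 3.1 + 1.72 = α × (0.25 − (-1.72)).
0.61 = 1.97 α, so α = 0.3096.

α = 0.31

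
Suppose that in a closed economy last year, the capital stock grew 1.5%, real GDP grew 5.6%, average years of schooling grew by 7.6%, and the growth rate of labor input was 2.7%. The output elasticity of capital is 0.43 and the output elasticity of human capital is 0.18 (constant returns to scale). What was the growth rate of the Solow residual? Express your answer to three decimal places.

Labor's share = 1 − 0.43 − 0.18 = 0.39.
The capital stock: 0.43 × 1.5 = 0.645 pp.
Average years of schooling: 0.18 × 7.6 = 1.368 pp.
Labor input: 0.39 × 2.7 = 1.053 pp.
TFP growth = 5.6 − 3.066 = 2.534%.

2.534%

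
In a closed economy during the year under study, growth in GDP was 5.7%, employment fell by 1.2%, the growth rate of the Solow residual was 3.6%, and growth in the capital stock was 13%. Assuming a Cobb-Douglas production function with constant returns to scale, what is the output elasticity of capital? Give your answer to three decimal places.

gY = gA + α·gK + (1−α)·gL, so gY − gA − gL = α(gK − gL).
5.7 − 3.6 + 1.2 = α × (13 − (-1.2)).
3.3 = 14.2 α, so α = 0.23239.

0.232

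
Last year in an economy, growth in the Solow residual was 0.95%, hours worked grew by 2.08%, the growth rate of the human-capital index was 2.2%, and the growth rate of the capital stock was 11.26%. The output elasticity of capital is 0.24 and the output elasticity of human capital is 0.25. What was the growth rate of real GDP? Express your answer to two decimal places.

Labor's share = 1 − 0.24 − 0.25 = 0.51.
The capital stock: 0.24 × 11.26 = 2.7024 pp.
The human-capital index: 0.25 × 2.2 = 0.55 pp.
Hours worked: 0.51 × 2.08 = 1.0608 pp.
Output growth = 0.95 + 4.3132 = 5.2632%.

Real GDP growth was 5.26%.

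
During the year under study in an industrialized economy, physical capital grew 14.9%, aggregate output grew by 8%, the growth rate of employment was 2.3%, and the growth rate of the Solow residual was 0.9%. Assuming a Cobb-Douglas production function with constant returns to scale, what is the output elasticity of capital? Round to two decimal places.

gY = gA + α·gK + (1−α)·gL, so gY − gA − gL = α(gK − gL).
8 − 0.9 − 2.3 = α × (14.9 − 2.3).
4.8 = 12.6 α, so α = 0.381.

The output elasticity of capital is 0.38.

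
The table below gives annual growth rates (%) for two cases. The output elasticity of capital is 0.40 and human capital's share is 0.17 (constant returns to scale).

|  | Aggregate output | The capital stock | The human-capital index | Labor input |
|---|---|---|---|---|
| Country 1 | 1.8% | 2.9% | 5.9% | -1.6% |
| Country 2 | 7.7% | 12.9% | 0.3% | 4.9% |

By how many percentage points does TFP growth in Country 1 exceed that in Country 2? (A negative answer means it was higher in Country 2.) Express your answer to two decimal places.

-0.06 percentage points

Labor's share = 1 − 0.4 − 0.17 = 0.43.
Country 1: TFP = 1.8 − 1.16 − 1.003 + 0.688 = 0.325%.
Country 2: TFP = 7.7 − 5.16 − 0.051 − 2.107 = 0.382%.
Difference = 0.325 − (0.382) = -0.057 pp.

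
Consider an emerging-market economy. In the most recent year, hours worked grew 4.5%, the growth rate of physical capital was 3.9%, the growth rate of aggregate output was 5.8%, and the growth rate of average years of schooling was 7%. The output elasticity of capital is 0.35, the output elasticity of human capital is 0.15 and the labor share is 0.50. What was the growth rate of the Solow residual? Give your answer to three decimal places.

1.135%

Labor's share = 1 − 0.35 − 0.15 = 0.5.
Physical capital: 0.35 × 3.9 = 1.365 pp.
Average years of schooling: 0.15 × 7 = 1.05 pp.
Hours worked: 0.5 × 4.5 = 2.25 pp.
TFP growth = 5.8 − 4.665 = 1.135%.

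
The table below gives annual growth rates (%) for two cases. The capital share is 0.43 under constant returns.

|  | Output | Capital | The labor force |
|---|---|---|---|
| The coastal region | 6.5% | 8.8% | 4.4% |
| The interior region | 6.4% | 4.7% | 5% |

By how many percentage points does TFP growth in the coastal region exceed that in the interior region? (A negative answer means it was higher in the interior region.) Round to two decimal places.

-1.32 percentage points

Labor's share = 1 − 0.43 = 0.57.
The coastal region: TFP = 6.5 − 3.784 − 2.508 = 0.208%.
The interior region: TFP = 6.4 − 2.021 − 2.85 = 1.529%.
Difference = 0.208 − (1.529) = -1.321 pp.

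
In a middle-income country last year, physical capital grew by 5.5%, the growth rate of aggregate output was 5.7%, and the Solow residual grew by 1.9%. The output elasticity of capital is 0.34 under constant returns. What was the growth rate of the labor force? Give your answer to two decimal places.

2.92%

Labor's share = 1 − 0.34 = 0.66.
gY = gA + 0.34×5.5 + 0.66×g.
0.66×g = 5.7 − 1.9 − 1.87 = 1.93.
g = 1.93 / 0.66 = 2.9242%.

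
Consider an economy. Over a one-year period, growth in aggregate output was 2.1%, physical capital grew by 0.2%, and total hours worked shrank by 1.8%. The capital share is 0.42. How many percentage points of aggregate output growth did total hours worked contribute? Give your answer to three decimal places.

Labor's share = 1 − 0.42 = 0.58.
Contribution = share × growth = 0.58 × (-1.8) = -1.044 pp.

-1.044 pp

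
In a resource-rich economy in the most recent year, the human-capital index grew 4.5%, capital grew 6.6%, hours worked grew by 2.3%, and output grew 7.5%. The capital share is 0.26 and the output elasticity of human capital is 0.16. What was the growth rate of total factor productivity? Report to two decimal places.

3.73%

Labor's share = 1 − 0.26 − 0.16 = 0.58.
Capital: 0.26 × 6.6 = 1.716 pp.
The human-capital index: 0.16 × 4.5 = 0.72 pp.
Hours worked: 0.58 × 2.3 = 1.334 pp.
TFP growth = 7.5 − 3.77 = 3.73%.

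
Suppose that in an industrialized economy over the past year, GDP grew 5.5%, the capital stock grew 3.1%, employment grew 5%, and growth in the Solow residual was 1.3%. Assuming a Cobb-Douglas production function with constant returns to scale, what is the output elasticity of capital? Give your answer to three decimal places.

α = 0.421

gY = gA + α·gK + (1−α)·gL, so gY − gA − gL = α(gK − gL).
5.5 − 1.3 − 5 = α × (3.1 − 5).
-0.8 = -1.9 α, so α = 0.42105.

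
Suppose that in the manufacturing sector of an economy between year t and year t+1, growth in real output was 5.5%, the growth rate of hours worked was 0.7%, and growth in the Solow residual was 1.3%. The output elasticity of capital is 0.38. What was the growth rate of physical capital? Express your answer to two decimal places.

Labor's share = 1 − 0.38 = 0.62.
gY = gA + 0.62×0.7 + 0.38×g.
0.38×g = 5.5 − 1.3 − 0.434 = 3.766.
g = 3.766 / 0.38 = 9.9105%.

9.91%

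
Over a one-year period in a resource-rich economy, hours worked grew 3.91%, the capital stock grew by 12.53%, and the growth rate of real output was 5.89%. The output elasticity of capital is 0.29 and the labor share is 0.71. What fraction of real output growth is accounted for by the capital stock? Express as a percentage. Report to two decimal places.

The capital stock contributed 0.29 × 12.53 = 3.6337 pp.
Share of growth = 3.6337 / 5.89 × 100 = 61.6927%.

61.69%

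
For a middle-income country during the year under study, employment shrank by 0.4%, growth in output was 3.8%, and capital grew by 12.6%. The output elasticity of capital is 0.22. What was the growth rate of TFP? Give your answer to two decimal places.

TFP grew 1.34%.

Labor's share = 1 − 0.22 = 0.78.
Capital: 0.22 × 12.6 = 2.772 pp.
Employment: 0.78 × (-0.4) = -0.312 pp.
TFP growth = 3.8 − 2.46 = 1.34%.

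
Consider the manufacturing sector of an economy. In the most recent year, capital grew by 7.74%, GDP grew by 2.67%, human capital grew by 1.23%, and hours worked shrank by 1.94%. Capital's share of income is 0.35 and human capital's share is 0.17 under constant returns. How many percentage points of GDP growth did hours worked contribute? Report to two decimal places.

-0.93 percentage points

Labor's share = 1 − 0.35 − 0.17 = 0.48.
Contribution = share × growth = 0.48 × (-1.94) = -0.9312 pp.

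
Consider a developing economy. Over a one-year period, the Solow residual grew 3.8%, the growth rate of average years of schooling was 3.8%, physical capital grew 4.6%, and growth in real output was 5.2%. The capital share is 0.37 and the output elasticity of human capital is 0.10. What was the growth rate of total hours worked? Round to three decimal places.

-1.287%

Labor's share = 1 − 0.37 − 0.1 = 0.53.
gY = gA + 0.37×4.6 + 0.1×3.8 + 0.53×g.
0.53×g = 5.2 − 3.8 − 2.082 = -0.682.
g = -0.682 / 0.53 = -1.28679%.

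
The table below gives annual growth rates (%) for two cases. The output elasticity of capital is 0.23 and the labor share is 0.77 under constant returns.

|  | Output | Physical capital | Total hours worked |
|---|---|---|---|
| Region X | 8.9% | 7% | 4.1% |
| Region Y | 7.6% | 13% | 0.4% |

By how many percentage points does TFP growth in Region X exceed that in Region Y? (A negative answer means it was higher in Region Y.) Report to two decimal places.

Labor's share = 1 − 0.23 = 0.77.
Region X: TFP = 8.9 − 1.61 − 3.157 = 4.133%.
Region Y: TFP = 7.6 − 2.99 − 0.308 = 4.302%.
Difference = 4.133 − (4.302) = -0.169 pp.

-0.17 percentage points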